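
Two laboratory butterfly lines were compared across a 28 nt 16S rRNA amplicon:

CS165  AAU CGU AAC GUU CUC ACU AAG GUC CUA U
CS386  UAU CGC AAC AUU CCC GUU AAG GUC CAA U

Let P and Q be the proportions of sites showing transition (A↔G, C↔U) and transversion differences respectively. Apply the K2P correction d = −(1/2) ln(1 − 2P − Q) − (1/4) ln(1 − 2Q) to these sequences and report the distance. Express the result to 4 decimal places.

Differing sites — 1:A/U (Tv); 6:U/C (Ti); 10:G/A (Ti); 14:U/C (Ti); 16:A/G (Ti); 17:C/U (Ti); 26:U/A (Tv).
Of the 7 differences, 5 transitions and 2 transversions over 28 sites: P = 5/28 = 0.178571, Q = 2/28 = 0.071429.
d = −0.5·ln(0.571429) − 0.25·ln(0.857142) = −0.5·(-0.559615) − 0.25·(-0.154152) = 0.3183.

0.3183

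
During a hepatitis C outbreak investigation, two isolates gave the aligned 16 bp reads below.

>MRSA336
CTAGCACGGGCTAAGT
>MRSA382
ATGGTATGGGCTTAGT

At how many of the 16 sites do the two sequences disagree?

5

Mismatches occur at site 1 (C/A), site 3 (A/G), site 5 (C/T), site 7 (C/T), site 13 (A/T).
That gives 5 mismatches out of 16 aligned sites, so the Hamming distance is 5.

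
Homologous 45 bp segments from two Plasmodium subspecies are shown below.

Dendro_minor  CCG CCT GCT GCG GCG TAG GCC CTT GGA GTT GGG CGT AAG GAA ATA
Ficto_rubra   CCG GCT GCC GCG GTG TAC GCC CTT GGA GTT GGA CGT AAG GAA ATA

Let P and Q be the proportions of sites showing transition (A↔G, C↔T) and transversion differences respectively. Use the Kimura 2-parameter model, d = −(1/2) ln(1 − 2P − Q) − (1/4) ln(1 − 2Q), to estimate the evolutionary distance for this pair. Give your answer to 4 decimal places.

The sequences differ at positions 4 (C/G, transversion), 9 (T/C, transition), 14 (C/T, transition), 18 (G/C, transversion), 33 (G/A, transition).
Of the 5 differences, 3 transitions and 2 transversions over 45 sites: P = 3/45 = 0.066667, Q = 2/45 = 0.044444.
d = −0.5·ln(0.822222) − 0.25·ln(0.911112) = −0.5·(-0.195745) − 0.25·(-0.093089) = 0.1211.

0.1211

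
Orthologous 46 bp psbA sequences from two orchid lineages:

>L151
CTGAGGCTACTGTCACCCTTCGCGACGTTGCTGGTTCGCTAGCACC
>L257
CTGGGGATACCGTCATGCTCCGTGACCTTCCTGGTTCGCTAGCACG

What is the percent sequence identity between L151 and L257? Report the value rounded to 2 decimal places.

Mismatches occur at site 4 (A↔G), site 7 (C↔A), site 11 (T↔C), site 16 (C↔T), site 17 (C↔G), site 20 (T↔C), site 23 (C↔T), site 27 (G↔C), site 30 (G↔C), site 46 (C↔G).
36 of the 46 sites match, so the percent identity is 36/46 × 100 = 78.26%.

78.26%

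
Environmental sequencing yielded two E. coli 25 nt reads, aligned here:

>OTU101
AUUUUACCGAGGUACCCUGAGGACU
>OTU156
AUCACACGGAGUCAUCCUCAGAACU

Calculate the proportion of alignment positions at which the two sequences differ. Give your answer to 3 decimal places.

0.360

The sequences differ at positions 3 (U/C), 4 (U/A), 5 (U/C), 8 (C/G), 12 (G/U), 13 (U/C), 15 (C/U), 19 (G/C), 22 (G/A).
There are 9 differences over 25 sites, so p = 9/25 = 0.360.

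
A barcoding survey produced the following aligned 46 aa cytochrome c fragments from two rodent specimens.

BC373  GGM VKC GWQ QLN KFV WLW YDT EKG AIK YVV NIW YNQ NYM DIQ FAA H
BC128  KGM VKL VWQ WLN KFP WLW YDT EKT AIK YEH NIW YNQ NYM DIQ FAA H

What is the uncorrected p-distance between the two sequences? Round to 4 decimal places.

The sequences differ at positions 1 (G/K), 6 (C/L), 7 (G/V), 10 (Q/W), 15 (V/P), 24 (G/T), 29 (V/E), 30 (V/H).
There are 8 differences over 46 sites, so p = 8/46 = 0.1739.

0.1739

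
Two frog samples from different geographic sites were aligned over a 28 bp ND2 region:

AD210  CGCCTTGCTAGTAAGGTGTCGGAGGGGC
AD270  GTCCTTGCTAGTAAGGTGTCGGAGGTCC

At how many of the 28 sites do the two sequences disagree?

4

Differing sites — 1:C/G; 2:G/T; 26:G/T; 27:G/C.
That gives 4 mismatches out of 28 aligned sites, so the Hamming distance is 4.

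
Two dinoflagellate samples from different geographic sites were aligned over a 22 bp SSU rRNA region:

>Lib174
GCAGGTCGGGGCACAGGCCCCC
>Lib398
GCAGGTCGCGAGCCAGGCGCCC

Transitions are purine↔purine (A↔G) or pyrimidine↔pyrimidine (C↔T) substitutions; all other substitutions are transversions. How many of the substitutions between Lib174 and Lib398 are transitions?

1

Differing sites — 9:G/C (Tv); 11:G/A (Ti); 12:C/G (Tv); 13:A/C (Tv); 19:C/G (Tv).
Of the 5 differences, 1 transition and 4 transversions, so the answer is 1.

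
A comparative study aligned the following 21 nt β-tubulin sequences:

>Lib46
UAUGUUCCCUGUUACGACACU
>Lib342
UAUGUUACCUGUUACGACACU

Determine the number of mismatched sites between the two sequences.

Differing sites — 7:C/A.
That gives 1 mismatch out of 21 aligned sites, so the Hamming distance is 1.

1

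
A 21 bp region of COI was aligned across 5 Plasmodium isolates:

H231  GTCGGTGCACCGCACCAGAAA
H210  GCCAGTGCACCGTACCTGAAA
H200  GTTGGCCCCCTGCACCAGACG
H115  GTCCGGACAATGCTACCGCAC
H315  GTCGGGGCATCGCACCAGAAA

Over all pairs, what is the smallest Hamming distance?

2

Pairwise Hamming distances:
  H231 vs H210: 4
  H231 vs H200: 7
  H231 vs H115: 10
  H231 vs H315: 2
  H210 vs H200: 11
  H210 vs H115: 12
  H210 vs H315: 6
  H200 vs H115: 12
  H200 vs H315: 8
  H115 vs H315: 9
The smallest is 2, between H231 and H315.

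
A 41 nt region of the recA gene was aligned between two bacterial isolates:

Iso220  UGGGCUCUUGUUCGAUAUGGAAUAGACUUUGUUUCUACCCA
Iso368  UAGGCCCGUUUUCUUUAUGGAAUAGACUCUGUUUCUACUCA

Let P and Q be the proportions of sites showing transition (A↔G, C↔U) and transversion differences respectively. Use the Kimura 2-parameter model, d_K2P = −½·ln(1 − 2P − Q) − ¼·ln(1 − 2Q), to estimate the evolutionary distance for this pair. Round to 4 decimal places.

0.2274

Mismatches occur at site 2 (G→A, transition), site 6 (U→C, transition), site 8 (U→G, transversion), site 10 (G→U, transversion), site 14 (G→U, transversion), site 15 (A→U, transversion), site 29 (U→C, transition), site 39 (C→U, transition).
Of the 8 differences, 4 transitions and 4 transversions over 41 sites: P = 4/41 = 0.097561, Q = 4/41 = 0.097561.
d = −0.5·ln(0.707317) − 0.25·ln(0.804878) = −0.5·(-0.346276) − 0.25·(-0.217065) = 0.2274.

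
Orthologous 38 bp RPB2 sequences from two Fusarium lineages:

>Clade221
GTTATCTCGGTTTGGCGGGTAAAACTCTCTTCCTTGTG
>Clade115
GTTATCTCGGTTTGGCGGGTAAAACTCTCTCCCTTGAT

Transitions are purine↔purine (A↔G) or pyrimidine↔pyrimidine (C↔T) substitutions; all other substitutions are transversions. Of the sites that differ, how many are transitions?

1

Differing sites — 31:T/C (Ti); 37:T/A (Tv); 38:G/T (Tv).
Of the 3 differences, 1 transition and 2 transversions, so the answer is 1.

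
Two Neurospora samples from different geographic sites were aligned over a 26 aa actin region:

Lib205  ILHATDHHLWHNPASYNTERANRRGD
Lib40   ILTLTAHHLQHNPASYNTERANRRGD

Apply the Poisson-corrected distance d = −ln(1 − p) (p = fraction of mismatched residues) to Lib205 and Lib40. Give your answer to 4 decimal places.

0.1671

Mismatches occur at site 3 (H/T), site 4 (A/L), site 6 (D/A), site 10 (W/Q).
p = 4/26 = 0.153846.
d = −ln(1 − 0.153846) = −ln(0.846154) = 0.1671.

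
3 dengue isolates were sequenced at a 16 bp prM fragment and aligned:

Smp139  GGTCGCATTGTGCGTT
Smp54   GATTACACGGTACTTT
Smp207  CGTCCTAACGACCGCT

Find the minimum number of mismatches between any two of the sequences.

Pairwise Hamming distances:
  Smp139 vs Smp54: 7
  Smp139 vs Smp207: 8
  Smp54 vs Smp207: 11
The smallest is 7, between Smp139 and Smp54.

7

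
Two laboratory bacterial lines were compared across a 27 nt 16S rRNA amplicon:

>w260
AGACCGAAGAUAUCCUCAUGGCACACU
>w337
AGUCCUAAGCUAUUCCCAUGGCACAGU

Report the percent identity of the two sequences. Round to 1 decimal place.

Mismatches occur at site 3 (A→U), site 6 (G→U), site 10 (A→C), site 14 (C→U), site 16 (U→C), site 26 (C→G).
21 of the 27 sites match, so the percent identity is 21/27 × 100 = 77.8%.

77.8%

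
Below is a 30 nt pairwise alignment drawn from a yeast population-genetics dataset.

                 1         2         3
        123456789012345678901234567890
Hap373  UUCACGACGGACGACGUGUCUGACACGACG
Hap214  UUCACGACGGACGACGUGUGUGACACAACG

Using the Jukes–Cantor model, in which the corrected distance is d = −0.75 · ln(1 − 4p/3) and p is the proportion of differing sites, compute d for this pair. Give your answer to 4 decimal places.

Mismatches occur at site 20 (C→G), site 27 (G→A).
p = 2/30 = 0.066667.
d = −0.75 · ln(1 − (4/3)·0.066667) = −0.75 · ln(0.911111) = −0.75 · (-0.093091) = 0.0698.

0.0698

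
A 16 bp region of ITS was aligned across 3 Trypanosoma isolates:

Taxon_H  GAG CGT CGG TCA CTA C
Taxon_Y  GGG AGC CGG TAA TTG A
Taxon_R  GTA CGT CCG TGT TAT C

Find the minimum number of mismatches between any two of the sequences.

Pairwise Hamming distances:
  Taxon_H vs Taxon_Y: 7
  Taxon_H vs Taxon_R: 8
  Taxon_Y vs Taxon_R: 10
The smallest is 7, between Taxon_H and Taxon_Y.

7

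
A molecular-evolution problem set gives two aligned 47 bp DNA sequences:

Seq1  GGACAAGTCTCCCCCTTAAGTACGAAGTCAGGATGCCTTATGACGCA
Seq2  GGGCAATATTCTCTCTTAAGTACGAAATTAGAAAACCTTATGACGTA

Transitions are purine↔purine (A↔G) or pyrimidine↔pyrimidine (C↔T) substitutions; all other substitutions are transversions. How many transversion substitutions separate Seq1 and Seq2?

Differing sites — 3:A/G (Ti); 7:G/T (Tv); 8:T/A (Tv); 9:C/T (Ti); 12:C/T (Ti); 14:C/T (Ti); 27:G/A (Ti); 29:C/T (Ti); 32:G/A (Ti); 34:T/A (Tv); 35:G/A (Ti); 46:C/T (Ti).
Of the 12 differences, 9 transitions and 3 transversions, so the answer is 3.

3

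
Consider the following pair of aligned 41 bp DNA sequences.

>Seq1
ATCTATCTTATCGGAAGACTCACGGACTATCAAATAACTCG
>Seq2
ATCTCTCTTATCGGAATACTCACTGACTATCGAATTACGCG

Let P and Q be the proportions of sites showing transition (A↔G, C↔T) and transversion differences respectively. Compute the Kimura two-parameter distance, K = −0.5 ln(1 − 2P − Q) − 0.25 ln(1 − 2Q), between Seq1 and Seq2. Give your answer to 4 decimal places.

0.1635

Mismatches occur at site 5 (A/C, transversion), site 17 (G/T, transversion), site 24 (G/T, transversion), site 32 (A/G, transition), site 36 (A/T, transversion), site 39 (T/G, transversion).
Of the 6 differences, 1 transition and 5 transversions over 41 sites: P = 1/41 = 0.024390, Q = 5/41 = 0.121951.
d = −0.5·ln(0.829269) − 0.25·ln(0.756098) = −0.5·(-0.187211) − 0.25·(-0.279584) = 0.1635.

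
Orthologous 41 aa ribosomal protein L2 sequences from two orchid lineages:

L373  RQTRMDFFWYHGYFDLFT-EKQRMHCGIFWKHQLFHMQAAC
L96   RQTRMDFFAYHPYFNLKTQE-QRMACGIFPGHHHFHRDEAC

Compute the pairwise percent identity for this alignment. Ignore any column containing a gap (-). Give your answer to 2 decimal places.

Excluding the 2 gap columns leaves 39 comparable sites.
The sequences differ at positions 9 (W/A), 12 (G/P), 15 (D/N), 17 (F/K), 25 (H/A), 30 (W/P), 31 (K/G), 33 (Q/H), 34 (L/H), 37 (M/R), 38 (Q/D), 39 (A/E).
27 of the 39 comparable sites match, so the percent identity is 27/39 × 100 = 69.23%.

69.23%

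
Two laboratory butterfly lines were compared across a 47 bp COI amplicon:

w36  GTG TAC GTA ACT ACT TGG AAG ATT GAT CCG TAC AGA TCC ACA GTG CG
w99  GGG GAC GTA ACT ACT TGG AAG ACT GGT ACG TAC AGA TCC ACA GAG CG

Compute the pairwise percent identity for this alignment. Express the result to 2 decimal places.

Mismatches occur at site 2 (T↔G), site 4 (T↔G), site 23 (T↔C), site 26 (A↔G), site 28 (C↔A), site 44 (T↔A).
41 of the 47 sites match, so the percent identity is 41/47 × 100 = 87.23%.

87.23%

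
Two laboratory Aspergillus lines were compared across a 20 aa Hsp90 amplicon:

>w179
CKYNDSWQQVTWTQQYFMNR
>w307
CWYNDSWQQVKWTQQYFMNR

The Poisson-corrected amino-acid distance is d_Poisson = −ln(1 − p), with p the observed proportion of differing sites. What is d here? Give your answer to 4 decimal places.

The sequences differ at positions 2 (K/W), 11 (T/K).
p = 2/20 = 0.100000.
d = −ln(1 − 0.100000) = −ln(0.900000) = 0.1054.

0.1054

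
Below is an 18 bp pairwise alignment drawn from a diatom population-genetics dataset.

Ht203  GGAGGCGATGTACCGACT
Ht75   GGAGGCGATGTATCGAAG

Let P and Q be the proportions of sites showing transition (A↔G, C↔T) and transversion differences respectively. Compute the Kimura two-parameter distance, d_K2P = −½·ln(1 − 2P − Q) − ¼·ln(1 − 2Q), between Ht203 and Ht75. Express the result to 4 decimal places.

0.1885

Mismatches occur at site 13 (C/T, transition), site 17 (C/A, transversion), site 18 (T/G, transversion).
Of the 3 differences, 1 transition and 2 transversions over 18 sites: P = 1/18 = 0.055556, Q = 2/18 = 0.111111.
d = −0.5·ln(0.777777) − 0.25·ln(0.777778) = −0.5·(-0.251315) − 0.25·(-0.251314) = 0.1885.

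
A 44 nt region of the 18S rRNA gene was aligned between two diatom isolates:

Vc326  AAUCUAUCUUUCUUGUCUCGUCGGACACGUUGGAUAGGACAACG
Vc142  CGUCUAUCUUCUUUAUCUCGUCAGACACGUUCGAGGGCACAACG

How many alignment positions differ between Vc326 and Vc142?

10

Mismatches occur at site 1 (A→C), site 2 (A→G), site 11 (U→C), site 12 (C→U), site 15 (G→A), site 23 (G→A), site 32 (G→C), site 35 (U→G), site 36 (A→G), site 38 (G→C).
That gives 10 mismatches out of 44 aligned sites, so the Hamming distance is 10.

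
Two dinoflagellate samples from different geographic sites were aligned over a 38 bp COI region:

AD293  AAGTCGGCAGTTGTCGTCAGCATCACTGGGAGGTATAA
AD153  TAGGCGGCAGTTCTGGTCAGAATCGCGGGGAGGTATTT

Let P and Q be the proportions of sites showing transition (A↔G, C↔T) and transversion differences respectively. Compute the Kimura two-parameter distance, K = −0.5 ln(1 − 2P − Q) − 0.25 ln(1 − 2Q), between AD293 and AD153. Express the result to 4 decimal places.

0.2893

The sequences differ at positions 1 (A/T, transversion), 4 (T/G, transversion), 13 (G/C, transversion), 15 (C/G, transversion), 21 (C/A, transversion), 25 (A/G, transition), 27 (T/G, transversion), 37 (A/T, transversion), 38 (A/T, transversion).
Of the 9 differences, 1 transition and 8 transversions over 38 sites: P = 1/38 = 0.026316, Q = 8/38 = 0.210526.
d = −0.5·ln(0.736842) − 0.25·ln(0.578948) = −0.5·(-0.305382) − 0.25·(-0.546543) = 0.2893.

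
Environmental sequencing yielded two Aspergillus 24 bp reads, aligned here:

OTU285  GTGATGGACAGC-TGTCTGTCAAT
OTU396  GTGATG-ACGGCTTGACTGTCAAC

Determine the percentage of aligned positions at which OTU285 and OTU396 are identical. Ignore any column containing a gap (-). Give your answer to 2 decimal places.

86.36%

Excluding the 2 gap columns leaves 22 comparable sites.
Mismatches occur at site 10 (A↔G), site 16 (T↔A), site 24 (T↔C).
19 of the 22 comparable sites match, so the percent identity is 19/22 × 100 = 86.36%.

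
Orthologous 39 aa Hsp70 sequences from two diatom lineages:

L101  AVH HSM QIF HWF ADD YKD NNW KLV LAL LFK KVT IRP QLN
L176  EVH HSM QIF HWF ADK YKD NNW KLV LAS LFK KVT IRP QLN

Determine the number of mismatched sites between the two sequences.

3

Differing sites — 1:A/E; 15:D/K; 27:L/S.
That gives 3 mismatches out of 39 aligned sites, so the Hamming distance is 3.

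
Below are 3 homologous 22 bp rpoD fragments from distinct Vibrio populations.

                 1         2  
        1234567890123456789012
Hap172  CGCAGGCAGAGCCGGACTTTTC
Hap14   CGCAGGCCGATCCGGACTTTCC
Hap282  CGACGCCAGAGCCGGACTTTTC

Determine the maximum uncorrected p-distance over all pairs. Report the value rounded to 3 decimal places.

0.273

Pairwise Hamming distances:
  Hap172 vs Hap14: 3
  Hap172 vs Hap282: 3
  Hap14 vs Hap282: 6
The largest is 6 mismatches, between Hap14 and Hap282; p = 6/22 = 0.273.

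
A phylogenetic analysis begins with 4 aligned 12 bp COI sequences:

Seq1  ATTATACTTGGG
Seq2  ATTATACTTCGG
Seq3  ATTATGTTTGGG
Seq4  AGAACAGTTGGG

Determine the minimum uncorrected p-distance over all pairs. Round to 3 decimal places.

0.083

Pairwise Hamming distances:
  Seq1 vs Seq2: 1
  Seq1 vs Seq3: 2
  Seq1 vs Seq4: 4
  Seq2 vs Seq3: 3
  Seq2 vs Seq4: 5
  Seq3 vs Seq4: 5
The smallest is 1 mismatch, between Seq1 and Seq2; p = 1/12 = 0.083.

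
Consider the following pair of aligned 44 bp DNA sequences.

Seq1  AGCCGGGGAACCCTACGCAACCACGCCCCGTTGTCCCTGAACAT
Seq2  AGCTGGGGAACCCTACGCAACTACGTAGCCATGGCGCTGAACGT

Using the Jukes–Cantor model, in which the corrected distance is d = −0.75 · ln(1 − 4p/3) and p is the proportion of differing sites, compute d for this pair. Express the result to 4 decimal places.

0.2708

The sequences differ at positions 4 (C/T), 22 (C/T), 26 (C/T), 27 (C/A), 28 (C/G), 30 (G/C), 31 (T/A), 34 (T/G), 36 (C/G), 43 (A/G).
p = 10/44 = 0.227273.
d = −0.75 · ln(1 − (4/3)·0.227273) = −0.75 · ln(0.696969) = −0.75 · (-0.361014) = 0.2708.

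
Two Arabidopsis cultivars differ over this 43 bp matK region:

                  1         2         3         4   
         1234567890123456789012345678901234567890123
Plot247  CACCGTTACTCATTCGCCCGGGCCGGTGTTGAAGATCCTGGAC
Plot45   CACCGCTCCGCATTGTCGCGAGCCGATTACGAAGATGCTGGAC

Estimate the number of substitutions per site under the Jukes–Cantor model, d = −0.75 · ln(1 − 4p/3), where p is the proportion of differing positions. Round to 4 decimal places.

0.3490

Differing sites — 6:T/C; 8:A/C; 10:T/G; 15:C/G; 16:G/T; 18:C/G; 21:G/A; 26:G/A; 28:G/T; 29:T/A; 30:T/C; 37:C/G.
p = 12/43 = 0.279070.
d = −0.75 · ln(1 − (4/3)·0.279070) = −0.75 · ln(0.627907) = −0.75 · (-0.465363) = 0.3490.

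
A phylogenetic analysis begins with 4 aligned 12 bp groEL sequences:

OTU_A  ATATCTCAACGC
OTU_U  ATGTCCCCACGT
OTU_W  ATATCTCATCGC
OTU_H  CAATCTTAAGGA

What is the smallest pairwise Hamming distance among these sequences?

1

Pairwise Hamming distances:
  OTU_A vs OTU_U: 4
  OTU_A vs OTU_W: 1
  OTU_A vs OTU_H: 5
  OTU_U vs OTU_W: 5
  OTU_U vs OTU_H: 8
  OTU_W vs OTU_H: 6
The smallest is 1, between OTU_A and OTU_W.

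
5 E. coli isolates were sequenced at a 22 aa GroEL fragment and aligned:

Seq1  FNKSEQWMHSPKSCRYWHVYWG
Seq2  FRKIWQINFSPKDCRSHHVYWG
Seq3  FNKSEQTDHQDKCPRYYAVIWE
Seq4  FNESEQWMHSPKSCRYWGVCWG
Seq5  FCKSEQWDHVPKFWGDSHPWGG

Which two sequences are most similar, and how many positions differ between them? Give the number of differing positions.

3

Pairwise Hamming distances:
  Seq1 vs Seq2: 9
  Seq1 vs Seq3: 10
  Seq1 vs Seq4: 3
  Seq1 vs Seq5: 11
  Seq2 vs Seq3: 15
  Seq2 vs Seq4: 12
  Seq2 vs Seq5: 15
  Seq3 vs Seq4: 11
  Seq3 vs Seq5: 14
  Seq4 vs Seq5: 13
The smallest is 3, between Seq1 and Seq4.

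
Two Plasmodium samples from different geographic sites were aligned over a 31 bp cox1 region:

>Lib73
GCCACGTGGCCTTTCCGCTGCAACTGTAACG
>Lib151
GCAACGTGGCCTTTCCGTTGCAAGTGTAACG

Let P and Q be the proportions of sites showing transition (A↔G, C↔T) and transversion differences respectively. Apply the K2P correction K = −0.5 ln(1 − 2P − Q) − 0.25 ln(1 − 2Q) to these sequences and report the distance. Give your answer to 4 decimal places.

Differing sites — 3:C/A (Tv); 18:C/T (Ti); 24:C/G (Tv).
Of the 3 differences, 1 transition and 2 transversions over 31 sites: P = 1/31 = 0.032258, Q = 2/31 = 0.064516.
d = −0.5·ln(0.870968) − 0.25·ln(0.870968) = −0.5·(-0.138150) − 0.25·(-0.138150) = 0.1036.

0.1036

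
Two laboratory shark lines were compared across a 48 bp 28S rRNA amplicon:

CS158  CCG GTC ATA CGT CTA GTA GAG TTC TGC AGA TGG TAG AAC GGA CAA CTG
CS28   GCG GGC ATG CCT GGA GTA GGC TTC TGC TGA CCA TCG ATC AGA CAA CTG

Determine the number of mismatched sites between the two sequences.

15

The sequences differ at positions 1 (C/G), 5 (T/G), 9 (A/G), 11 (G/C), 13 (C/G), 14 (T/G), 20 (A/G), 21 (G/C), 28 (A/T), 31 (T/C), 32 (G/C), 33 (G/A), 35 (A/C), 38 (A/T), 40 (G/A).
That gives 15 mismatches out of 48 aligned sites, so the Hamming distance is 15.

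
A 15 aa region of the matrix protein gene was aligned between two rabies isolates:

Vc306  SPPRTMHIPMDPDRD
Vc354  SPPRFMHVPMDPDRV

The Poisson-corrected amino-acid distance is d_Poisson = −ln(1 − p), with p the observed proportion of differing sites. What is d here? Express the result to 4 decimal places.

0.2231

Differing sites — 5:T/F; 8:I/V; 15:D/V.
p = 3/15 = 0.200000.
d = −ln(1 − 0.200000) = −ln(0.800000) = 0.2231.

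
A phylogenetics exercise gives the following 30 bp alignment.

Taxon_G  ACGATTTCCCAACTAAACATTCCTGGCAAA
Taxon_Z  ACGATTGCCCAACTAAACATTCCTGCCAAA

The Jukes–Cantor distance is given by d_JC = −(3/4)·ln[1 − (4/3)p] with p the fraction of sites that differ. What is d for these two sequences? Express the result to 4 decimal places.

Mismatches occur at site 7 (T→G), site 26 (G→C).
p = 2/30 = 0.066667.
d = −0.75 · ln(1 − (4/3)·0.066667) = −0.75 · ln(0.911111) = −0.75 · (-0.093091) = 0.0698.

0.0698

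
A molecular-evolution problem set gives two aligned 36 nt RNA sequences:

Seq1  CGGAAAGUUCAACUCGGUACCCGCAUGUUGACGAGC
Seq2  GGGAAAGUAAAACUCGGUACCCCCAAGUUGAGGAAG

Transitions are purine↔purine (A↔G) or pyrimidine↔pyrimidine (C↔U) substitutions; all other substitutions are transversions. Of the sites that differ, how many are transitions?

Differing sites — 1:C/G (Tv); 9:U/A (Tv); 10:C/A (Tv); 23:G/C (Tv); 26:U/A (Tv); 32:C/G (Tv); 35:G/A (Ti); 36:C/G (Tv).
Of the 8 differences, 1 transition and 7 transversions, so the answer is 1.

1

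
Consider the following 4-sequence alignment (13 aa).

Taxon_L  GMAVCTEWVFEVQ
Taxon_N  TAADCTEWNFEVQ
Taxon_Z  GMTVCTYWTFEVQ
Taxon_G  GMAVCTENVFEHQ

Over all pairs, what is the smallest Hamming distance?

2

Pairwise Hamming distances:
  Taxon_L vs Taxon_N: 4
  Taxon_L vs Taxon_Z: 3
  Taxon_L vs Taxon_G: 2
  Taxon_N vs Taxon_Z: 6
  Taxon_N vs Taxon_G: 6
  Taxon_Z vs Taxon_G: 5
The smallest is 2, between Taxon_L and Taxon_G.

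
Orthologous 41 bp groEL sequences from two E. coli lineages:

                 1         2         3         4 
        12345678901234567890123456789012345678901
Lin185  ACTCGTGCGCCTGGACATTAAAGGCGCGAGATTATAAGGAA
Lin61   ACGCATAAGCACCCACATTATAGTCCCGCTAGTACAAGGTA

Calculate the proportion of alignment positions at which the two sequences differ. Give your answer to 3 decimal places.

Differing sites — 3:T/G; 5:G/A; 7:G/A; 8:C/A; 11:C/A; 12:T/C; 13:G/C; 14:G/C; 21:A/T; 24:G/T; 26:G/C; 29:A/C; 30:G/T; 32:T/G; 35:T/C; 40:A/T.
There are 16 differences over 41 sites, so p = 16/41 = 0.390.

0.390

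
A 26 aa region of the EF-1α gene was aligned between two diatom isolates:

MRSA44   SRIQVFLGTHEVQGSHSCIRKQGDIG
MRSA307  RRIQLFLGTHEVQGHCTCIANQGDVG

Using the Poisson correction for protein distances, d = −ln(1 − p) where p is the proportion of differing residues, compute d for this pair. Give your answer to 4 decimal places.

0.3677

Mismatches occur at site 1 (S/R), site 5 (V/L), site 15 (S/H), site 16 (H/C), site 17 (S/T), site 20 (R/A), site 21 (K/N), site 25 (I/V).
p = 8/26 = 0.307692.
d = −ln(1 − 0.307692) = −ln(0.692308) = 0.3677.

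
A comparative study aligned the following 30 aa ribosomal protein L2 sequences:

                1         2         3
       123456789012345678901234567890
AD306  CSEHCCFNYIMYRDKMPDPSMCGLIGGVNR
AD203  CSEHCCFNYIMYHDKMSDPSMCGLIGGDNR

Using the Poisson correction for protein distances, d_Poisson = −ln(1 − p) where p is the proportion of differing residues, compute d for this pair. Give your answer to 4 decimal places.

Mismatches occur at site 13 (R→H), site 17 (P→S), site 28 (V→D).
p = 3/30 = 0.100000.
d = −ln(1 − 0.100000) = −ln(0.900000) = 0.1054.

0.1054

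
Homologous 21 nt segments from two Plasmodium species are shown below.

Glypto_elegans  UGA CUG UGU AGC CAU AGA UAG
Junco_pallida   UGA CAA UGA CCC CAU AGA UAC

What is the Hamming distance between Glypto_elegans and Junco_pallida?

6

The sequences differ at positions 5 (U/A), 6 (G/A), 9 (U/A), 10 (A/C), 11 (G/C), 21 (G/C).
That gives 6 mismatches out of 21 aligned sites, so the Hamming distance is 6.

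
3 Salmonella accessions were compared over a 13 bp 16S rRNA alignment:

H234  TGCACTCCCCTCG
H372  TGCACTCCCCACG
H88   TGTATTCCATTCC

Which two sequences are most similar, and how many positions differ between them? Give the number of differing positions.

Pairwise Hamming distances:
  H234 vs H372: 1
  H234 vs H88: 5
  H372 vs H88: 6
The smallest is 1, between H234 and H372.

1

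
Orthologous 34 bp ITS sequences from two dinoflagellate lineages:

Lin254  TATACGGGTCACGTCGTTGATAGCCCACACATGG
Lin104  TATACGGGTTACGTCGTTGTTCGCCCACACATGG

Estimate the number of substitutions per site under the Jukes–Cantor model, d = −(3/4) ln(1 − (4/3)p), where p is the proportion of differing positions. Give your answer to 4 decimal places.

The sequences differ at positions 10 (C/T), 20 (A/T), 22 (A/C).
p = 3/34 = 0.088235.
d = −0.75 · ln(1 − (4/3)·0.088235) = −0.75 · ln(0.882353) = −0.75 · (-0.125163) = 0.0939.

0.0939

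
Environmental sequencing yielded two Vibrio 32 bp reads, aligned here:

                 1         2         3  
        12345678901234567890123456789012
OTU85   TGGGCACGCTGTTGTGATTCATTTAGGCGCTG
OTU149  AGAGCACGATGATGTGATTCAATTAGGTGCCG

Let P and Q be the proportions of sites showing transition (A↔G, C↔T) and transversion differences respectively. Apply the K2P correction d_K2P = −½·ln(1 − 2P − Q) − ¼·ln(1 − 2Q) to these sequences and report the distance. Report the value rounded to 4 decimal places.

0.2593

Mismatches occur at site 1 (T→A, transversion), site 3 (G→A, transition), site 9 (C→A, transversion), site 12 (T→A, transversion), site 22 (T→A, transversion), site 28 (C→T, transition), site 31 (T→C, transition).
Of the 7 differences, 3 transitions and 4 transversions over 32 sites: P = 3/32 = 0.093750, Q = 4/32 = 0.125000.
d = −0.5·ln(0.687500) − 0.25·ln(0.750000) = −0.5·(-0.374693) − 0.25·(-0.287682) = 0.2593.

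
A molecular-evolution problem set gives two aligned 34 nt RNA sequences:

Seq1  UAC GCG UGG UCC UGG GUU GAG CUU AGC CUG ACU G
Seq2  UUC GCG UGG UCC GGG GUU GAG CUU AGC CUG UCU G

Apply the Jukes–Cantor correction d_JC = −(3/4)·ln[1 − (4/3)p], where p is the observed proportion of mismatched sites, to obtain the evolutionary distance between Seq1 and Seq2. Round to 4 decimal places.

The sequences differ at positions 2 (A/U), 13 (U/G), 31 (A/U).
p = 3/34 = 0.088235.
d = −0.75 · ln(1 − (4/3)·0.088235) = −0.75 · ln(0.882353) = −0.75 · (-0.125163) = 0.0939.

0.0939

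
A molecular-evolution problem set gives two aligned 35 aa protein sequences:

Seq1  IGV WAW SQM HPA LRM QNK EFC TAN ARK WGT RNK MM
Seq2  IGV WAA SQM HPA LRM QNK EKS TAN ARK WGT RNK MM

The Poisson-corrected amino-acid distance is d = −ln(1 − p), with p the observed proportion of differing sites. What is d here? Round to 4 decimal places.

Mismatches occur at site 6 (W↔A), site 20 (F↔K), site 21 (C↔S).
p = 3/35 = 0.085714.
d = −ln(1 − 0.085714) = −ln(0.914286) = 0.0896.

0.0896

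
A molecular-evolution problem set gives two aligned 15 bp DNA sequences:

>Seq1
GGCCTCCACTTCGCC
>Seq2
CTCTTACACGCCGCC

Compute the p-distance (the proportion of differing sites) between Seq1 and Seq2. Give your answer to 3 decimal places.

Differing sites — 1:G/C; 2:G/T; 4:C/T; 6:C/A; 10:T/G; 11:T/C.
There are 6 differences over 15 sites, so p = 6/15 = 0.400.

0.400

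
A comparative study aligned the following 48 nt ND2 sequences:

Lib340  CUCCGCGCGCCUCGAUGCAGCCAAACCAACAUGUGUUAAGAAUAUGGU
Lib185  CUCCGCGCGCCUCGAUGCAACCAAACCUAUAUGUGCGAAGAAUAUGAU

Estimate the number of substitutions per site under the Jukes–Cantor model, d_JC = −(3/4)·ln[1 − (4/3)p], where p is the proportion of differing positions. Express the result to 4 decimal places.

Differing sites — 20:G/A; 28:A/U; 30:C/U; 36:U/C; 37:U/G; 47:G/A.
p = 6/48 = 0.125000.
d = −0.75 · ln(1 − (4/3)·0.125000) = −0.75 · ln(0.833333) = −0.75 · (-0.182322) = 0.1367.

0.1367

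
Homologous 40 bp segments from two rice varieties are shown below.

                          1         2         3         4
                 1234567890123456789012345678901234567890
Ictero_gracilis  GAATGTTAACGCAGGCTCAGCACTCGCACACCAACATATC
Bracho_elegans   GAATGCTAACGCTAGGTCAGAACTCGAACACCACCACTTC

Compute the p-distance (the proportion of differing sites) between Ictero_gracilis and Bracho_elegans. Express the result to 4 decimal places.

The sequences differ at positions 6 (T/C), 13 (A/T), 14 (G/A), 16 (C/G), 21 (C/A), 27 (C/A), 34 (A/C), 37 (T/C), 38 (A/T).
There are 9 differences over 40 sites, so p = 9/40 = 0.2250.

0.2250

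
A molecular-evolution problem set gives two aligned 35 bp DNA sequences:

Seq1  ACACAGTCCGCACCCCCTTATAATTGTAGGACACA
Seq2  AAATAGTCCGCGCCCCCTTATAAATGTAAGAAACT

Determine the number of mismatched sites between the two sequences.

Differing sites — 2:C/A; 4:C/T; 12:A/G; 24:T/A; 29:G/A; 32:C/A; 35:A/T.
That gives 7 mismatches out of 35 aligned sites, so the Hamming distance is 7.

7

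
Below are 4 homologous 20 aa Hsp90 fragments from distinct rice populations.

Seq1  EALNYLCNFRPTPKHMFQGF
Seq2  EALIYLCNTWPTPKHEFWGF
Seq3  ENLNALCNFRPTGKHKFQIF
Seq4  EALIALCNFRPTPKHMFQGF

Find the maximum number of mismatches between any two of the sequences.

Pairwise Hamming distances:
  Seq1 vs Seq2: 5
  Seq1 vs Seq3: 5
  Seq1 vs Seq4: 2
  Seq2 vs Seq3: 9
  Seq2 vs Seq4: 5
  Seq3 vs Seq4: 5
The largest is 9, between Seq2 and Seq3.

9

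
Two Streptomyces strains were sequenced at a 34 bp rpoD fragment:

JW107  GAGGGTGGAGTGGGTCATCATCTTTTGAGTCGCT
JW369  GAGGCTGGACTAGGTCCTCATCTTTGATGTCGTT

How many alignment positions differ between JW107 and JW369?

Differing sites — 5:G/C; 10:G/C; 12:G/A; 17:A/C; 26:T/G; 27:G/A; 28:A/T; 33:C/T.
That gives 8 mismatches out of 34 aligned sites, so the Hamming distance is 8.

8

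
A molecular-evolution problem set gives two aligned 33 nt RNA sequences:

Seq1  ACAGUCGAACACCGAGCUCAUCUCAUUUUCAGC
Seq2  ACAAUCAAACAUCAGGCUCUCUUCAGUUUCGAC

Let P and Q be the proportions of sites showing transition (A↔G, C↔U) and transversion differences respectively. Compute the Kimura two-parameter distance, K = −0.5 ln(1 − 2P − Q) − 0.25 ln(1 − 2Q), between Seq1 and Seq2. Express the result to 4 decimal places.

0.4981

Differing sites — 4:G/A (Ti); 7:G/A (Ti); 12:C/U (Ti); 14:G/A (Ti); 15:A/G (Ti); 20:A/U (Tv); 21:U/C (Ti); 22:C/U (Ti); 26:U/G (Tv); 31:A/G (Ti); 32:G/A (Ti).
Of the 11 differences, 9 transitions and 2 transversions over 33 sites: P = 9/33 = 0.272727, Q = 2/33 = 0.060606.
d = −0.5·ln(0.393940) − 0.25·ln(0.878788) = −0.5·(-0.931557) − 0.25·(-0.129212) = 0.4981.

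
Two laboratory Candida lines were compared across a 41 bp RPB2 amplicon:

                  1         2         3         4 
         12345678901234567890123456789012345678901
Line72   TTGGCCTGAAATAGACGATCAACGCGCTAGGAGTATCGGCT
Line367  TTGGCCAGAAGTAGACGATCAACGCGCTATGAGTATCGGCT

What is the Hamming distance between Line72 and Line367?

3

Differing sites — 7:T/A; 11:A/G; 30:G/T.
That gives 3 mismatches out of 41 aligned sites, so the Hamming distance is 3.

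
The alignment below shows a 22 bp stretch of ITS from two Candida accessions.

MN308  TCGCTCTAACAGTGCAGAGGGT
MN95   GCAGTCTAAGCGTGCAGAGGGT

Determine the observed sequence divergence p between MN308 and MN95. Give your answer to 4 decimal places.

0.2273

The sequences differ at positions 1 (T/G), 3 (G/A), 4 (C/G), 10 (C/G), 11 (A/C).
There are 5 differences over 22 sites, so p = 5/22 = 0.2273.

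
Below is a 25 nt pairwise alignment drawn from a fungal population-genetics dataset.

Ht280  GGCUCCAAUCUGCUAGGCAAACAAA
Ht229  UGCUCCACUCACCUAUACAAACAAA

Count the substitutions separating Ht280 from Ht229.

The sequences differ at positions 1 (G/U), 8 (A/C), 11 (U/A), 12 (G/C), 16 (G/U), 17 (G/A).
That gives 6 mismatches out of 25 aligned sites, so the Hamming distance is 6.

6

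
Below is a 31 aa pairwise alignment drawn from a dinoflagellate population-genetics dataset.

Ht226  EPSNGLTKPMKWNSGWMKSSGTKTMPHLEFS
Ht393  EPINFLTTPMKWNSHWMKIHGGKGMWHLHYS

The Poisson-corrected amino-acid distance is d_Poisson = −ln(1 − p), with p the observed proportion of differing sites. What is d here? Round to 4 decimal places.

Mismatches occur at site 3 (S/I), site 5 (G/F), site 8 (K/T), site 15 (G/H), site 19 (S/I), site 20 (S/H), site 22 (T/G), site 24 (T/G), site 26 (P/W), site 29 (E/H), site 30 (F/Y).
p = 11/31 = 0.354839.
d = −ln(1 − 0.354839) = −ln(0.645161) = 0.4383.

0.4383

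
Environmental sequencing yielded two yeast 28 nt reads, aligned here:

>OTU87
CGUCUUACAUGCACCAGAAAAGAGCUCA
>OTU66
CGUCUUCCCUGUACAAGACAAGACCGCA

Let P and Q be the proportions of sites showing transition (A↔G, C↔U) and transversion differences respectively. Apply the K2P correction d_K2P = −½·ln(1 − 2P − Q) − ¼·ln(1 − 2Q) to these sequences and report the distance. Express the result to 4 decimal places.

0.3081

Mismatches occur at site 7 (A→C, transversion), site 9 (A→C, transversion), site 12 (C→U, transition), site 15 (C→A, transversion), site 19 (A→C, transversion), site 24 (G→C, transversion), site 26 (U→G, transversion).
Of the 7 differences, 1 transition and 6 transversions over 28 sites: P = 1/28 = 0.035714, Q = 6/28 = 0.214286.
d = −0.5·ln(0.714286) − 0.25·ln(0.571428) = −0.5·(-0.336472) − 0.25·(-0.559617) = 0.3081.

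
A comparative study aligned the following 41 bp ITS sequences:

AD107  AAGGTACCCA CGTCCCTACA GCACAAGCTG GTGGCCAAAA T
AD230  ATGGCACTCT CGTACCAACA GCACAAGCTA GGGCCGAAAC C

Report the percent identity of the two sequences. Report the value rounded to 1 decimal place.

70.7%

Mismatches occur at site 2 (A→T), site 5 (T→C), site 8 (C→T), site 10 (A→T), site 14 (C→A), site 17 (T→A), site 30 (G→A), site 32 (T→G), site 34 (G→C), site 36 (C→G), site 40 (A→C), site 41 (T→C).
29 of the 41 sites match, so the percent identity is 29/41 × 100 = 70.7%.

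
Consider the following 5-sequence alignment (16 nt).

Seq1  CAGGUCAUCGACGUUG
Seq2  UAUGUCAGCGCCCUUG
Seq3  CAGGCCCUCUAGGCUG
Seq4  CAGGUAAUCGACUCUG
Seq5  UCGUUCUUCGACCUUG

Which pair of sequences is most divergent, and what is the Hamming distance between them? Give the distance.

Pairwise Hamming distances:
  Seq1 vs Seq2: 5
  Seq1 vs Seq3: 5
  Seq1 vs Seq4: 3
  Seq1 vs Seq5: 5
  Seq2 vs Seq3: 10
  Seq2 vs Seq4: 7
  Seq2 vs Seq5: 6
  Seq3 vs Seq4: 6
  Seq3 vs Seq5: 9
  Seq4 vs Seq5: 7
The largest is 10, between Seq2 and Seq3.

10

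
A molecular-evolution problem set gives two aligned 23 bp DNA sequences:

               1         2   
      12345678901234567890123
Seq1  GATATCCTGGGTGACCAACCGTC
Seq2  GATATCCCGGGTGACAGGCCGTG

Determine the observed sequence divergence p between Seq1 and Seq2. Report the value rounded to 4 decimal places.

Mismatches occur at site 8 (T→C), site 16 (C→A), site 17 (A→G), site 18 (A→G), site 23 (C→G).
There are 5 differences over 23 sites, so p = 5/23 = 0.2174.

0.2174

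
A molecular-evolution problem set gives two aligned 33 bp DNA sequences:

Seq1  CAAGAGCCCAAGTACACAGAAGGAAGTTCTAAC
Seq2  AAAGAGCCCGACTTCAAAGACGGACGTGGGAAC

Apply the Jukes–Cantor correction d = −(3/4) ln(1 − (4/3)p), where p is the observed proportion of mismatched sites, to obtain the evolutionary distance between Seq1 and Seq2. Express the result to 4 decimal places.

0.3882

Differing sites — 1:C/A; 10:A/G; 12:G/C; 14:A/T; 17:C/A; 21:A/C; 25:A/C; 28:T/G; 29:C/G; 30:T/G.
p = 10/33 = 0.303030.
d = −0.75 · ln(1 − (4/3)·0.303030) = −0.75 · ln(0.595960) = −0.75 · (-0.517582) = 0.3882.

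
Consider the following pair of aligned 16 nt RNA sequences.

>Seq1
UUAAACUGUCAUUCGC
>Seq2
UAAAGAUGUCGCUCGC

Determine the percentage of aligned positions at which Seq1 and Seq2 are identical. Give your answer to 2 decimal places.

68.75%

Differing sites — 2:U/A; 5:A/G; 6:C/A; 11:A/G; 12:U/C.
11 of the 16 sites match, so the percent identity is 11/16 × 100 = 68.75%.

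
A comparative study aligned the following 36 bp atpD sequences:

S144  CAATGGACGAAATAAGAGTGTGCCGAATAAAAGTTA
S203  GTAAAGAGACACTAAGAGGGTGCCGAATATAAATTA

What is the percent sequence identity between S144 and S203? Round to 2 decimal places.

69.44%

Mismatches occur at site 1 (C→G), site 2 (A→T), site 4 (T→A), site 5 (G→A), site 8 (C→G), site 9 (G→A), site 10 (A→C), site 12 (A→C), site 19 (T→G), site 30 (A→T), site 33 (G→A).
25 of the 36 sites match, so the percent identity is 25/36 × 100 = 69.44%.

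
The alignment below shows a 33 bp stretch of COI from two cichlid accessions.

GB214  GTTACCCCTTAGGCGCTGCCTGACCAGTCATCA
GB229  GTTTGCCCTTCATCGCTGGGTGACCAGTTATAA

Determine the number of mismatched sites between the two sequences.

Mismatches occur at site 4 (A→T), site 5 (C→G), site 11 (A→C), site 12 (G→A), site 13 (G→T), site 19 (C→G), site 20 (C→G), site 29 (C→T), site 32 (C→A).
That gives 9 mismatches out of 33 aligned sites, so the Hamming distance is 9.

9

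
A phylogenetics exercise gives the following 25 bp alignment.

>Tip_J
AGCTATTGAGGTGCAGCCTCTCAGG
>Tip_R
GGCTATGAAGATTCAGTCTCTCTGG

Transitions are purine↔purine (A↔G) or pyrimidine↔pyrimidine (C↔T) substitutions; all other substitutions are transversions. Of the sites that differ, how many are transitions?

4

Differing sites — 1:A/G (Ti); 7:T/G (Tv); 8:G/A (Ti); 11:G/A (Ti); 13:G/T (Tv); 17:C/T (Ti); 23:A/T (Tv).
Of the 7 differences, 4 transitions and 3 transversions, so the answer is 4.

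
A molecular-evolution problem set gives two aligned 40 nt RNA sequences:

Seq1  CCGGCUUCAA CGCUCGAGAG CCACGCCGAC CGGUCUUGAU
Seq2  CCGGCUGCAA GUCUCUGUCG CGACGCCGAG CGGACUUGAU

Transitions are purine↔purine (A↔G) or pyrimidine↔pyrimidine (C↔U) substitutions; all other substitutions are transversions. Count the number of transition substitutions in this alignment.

Mismatches occur at site 7 (U→G, transversion), site 11 (C→G, transversion), site 12 (G→U, transversion), site 16 (G→U, transversion), site 17 (A→G, transition), site 18 (G→U, transversion), site 19 (A→C, transversion), site 22 (C→G, transversion), site 30 (C→G, transversion), site 34 (U→A, transversion).
Of the 10 differences, 1 transition and 9 transversions, so the answer is 1.

1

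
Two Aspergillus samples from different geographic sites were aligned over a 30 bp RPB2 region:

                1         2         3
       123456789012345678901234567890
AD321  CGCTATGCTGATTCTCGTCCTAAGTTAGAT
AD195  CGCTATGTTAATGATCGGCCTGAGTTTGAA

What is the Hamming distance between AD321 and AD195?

Differing sites — 8:C/T; 10:G/A; 13:T/G; 14:C/A; 18:T/G; 22:A/G; 27:A/T; 30:T/A.
That gives 8 mismatches out of 30 aligned sites, so the Hamming distance is 8.

8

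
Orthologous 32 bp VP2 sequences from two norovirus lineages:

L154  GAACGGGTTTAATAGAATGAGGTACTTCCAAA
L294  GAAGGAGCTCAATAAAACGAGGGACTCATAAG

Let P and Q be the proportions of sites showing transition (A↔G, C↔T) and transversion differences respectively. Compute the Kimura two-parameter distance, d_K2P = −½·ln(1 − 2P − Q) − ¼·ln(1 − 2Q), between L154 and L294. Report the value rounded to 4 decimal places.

0.5023

Mismatches occur at site 4 (C↔G, transversion), site 6 (G↔A, transition), site 8 (T↔C, transition), site 10 (T↔C, transition), site 15 (G↔A, transition), site 18 (T↔C, transition), site 23 (T↔G, transversion), site 27 (T↔C, transition), site 28 (C↔A, transversion), site 29 (C↔T, transition), site 32 (A↔G, transition).
Of the 11 differences, 8 transitions and 3 transversions over 32 sites: P = 8/32 = 0.250000, Q = 3/32 = 0.093750.
d = −0.5·ln(0.406250) − 0.25·ln(0.812500) = −0.5·(-0.900787) − 0.25·(-0.207639) = 0.5023.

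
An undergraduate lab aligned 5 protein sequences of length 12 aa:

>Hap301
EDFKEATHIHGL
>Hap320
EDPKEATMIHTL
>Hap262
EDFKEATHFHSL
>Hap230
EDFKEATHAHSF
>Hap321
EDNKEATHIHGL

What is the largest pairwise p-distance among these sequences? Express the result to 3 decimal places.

0.417

Pairwise Hamming distances:
  Hap301 vs Hap320: 3
  Hap301 vs Hap262: 2
  Hap301 vs Hap230: 3
  Hap301 vs Hap321: 1
  Hap320 vs Hap262: 4
  Hap320 vs Hap230: 5
  Hap320 vs Hap321: 3
  Hap262 vs Hap230: 2
  Hap262 vs Hap321: 3
  Hap230 vs Hap321: 4
The largest is 5 mismatches, between Hap320 and Hap230; p = 5/12 = 0.417.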